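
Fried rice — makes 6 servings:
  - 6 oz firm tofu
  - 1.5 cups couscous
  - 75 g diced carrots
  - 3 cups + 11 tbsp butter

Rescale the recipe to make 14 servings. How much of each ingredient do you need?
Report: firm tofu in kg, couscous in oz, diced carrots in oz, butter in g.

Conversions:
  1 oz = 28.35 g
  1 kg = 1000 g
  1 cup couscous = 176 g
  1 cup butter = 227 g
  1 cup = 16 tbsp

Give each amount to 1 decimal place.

Scaling factor: 14/6 = 7/3.
firm tofu: 6 oz × 7/3 × 28.35 g/oz ÷ 1000 g/kg ≈ 0.4 kg
couscous: 1.5 cup × 7/3 × 176 g/cup ÷ 28.35 g/oz ≈ 21.7 oz
diced carrots: 75 g × 7/3 ÷ 28.35 g/oz ≈ 6.2 oz
butter: (3 cup + 11 tbsp = 3.6875 cup) × 7/3 × 227 g/cup ≈ 1953.1 g

firm tofu: 0.4 kg; couscous: 21.7 oz; diced carrots: 6.2 oz; butter: 1953.1 g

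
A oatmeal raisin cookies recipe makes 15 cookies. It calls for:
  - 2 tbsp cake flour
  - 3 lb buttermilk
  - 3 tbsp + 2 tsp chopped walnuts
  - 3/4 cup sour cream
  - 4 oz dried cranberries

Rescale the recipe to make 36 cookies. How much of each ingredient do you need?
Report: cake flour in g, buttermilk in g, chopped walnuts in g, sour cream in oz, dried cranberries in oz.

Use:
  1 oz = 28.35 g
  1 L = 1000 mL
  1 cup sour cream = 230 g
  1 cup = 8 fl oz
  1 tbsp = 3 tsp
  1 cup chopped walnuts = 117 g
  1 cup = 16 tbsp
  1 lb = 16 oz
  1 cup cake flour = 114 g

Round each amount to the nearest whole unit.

Scaling factor: 36/15 = 12/5 = 2.4.
cake flour: 2 tbsp × 12/5 ÷ 16 tbsp/cup × 114 g/cup ≈ 34 g
buttermilk: 3 lb × 12/5 × 16 oz/lb × 28.35 g/oz ≈ 3266 g
chopped walnuts: (3 tbsp + 2 tsp = 11/3 tbsp) × 12/5 ÷ 16 tbsp/cup × 117 g/cup ≈ 64 g
sour cream: 0.75 cup × 12/5 × 230 g/cup ÷ 28.35 g/oz ≈ 15 oz
dried cranberries: 4 oz × 12/5 ≈ 10 oz

cake flour: 34 g; buttermilk: 3266 g; chopped walnuts: 64 g; sour cream: 15 oz; dried cranberries: 10 oz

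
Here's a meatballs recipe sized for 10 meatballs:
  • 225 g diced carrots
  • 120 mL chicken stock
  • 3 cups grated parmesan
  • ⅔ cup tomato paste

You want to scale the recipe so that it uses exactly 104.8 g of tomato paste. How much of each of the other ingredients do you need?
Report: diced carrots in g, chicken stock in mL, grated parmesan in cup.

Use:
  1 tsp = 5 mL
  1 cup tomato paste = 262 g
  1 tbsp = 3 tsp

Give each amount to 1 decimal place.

diced carrots: 135.0 g; chicken stock: 72.0 mL; grated parmesan: 1.8 cup

The original recipe has 524/3 g of tomato paste, so the scaling factor is 104.8 ÷ 524/3 = 3/5 = 0.6.
diced carrots: 225 g × 3/5 = 135.0 g
chicken stock: 120 mL × 3/5 = 72.0 mL
grated parmesan: 3 cup × 3/5 = 1.8 cup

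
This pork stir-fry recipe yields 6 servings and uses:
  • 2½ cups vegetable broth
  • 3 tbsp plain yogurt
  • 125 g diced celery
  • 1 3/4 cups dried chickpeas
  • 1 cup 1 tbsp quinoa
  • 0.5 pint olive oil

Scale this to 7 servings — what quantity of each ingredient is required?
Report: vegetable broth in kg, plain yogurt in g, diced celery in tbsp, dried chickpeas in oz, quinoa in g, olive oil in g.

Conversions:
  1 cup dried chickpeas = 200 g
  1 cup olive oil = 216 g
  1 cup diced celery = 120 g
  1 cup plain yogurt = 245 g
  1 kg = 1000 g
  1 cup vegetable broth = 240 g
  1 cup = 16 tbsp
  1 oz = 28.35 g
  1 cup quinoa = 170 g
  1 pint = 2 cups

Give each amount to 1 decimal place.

Scaling factor: 7/6.
vegetable broth: 2.5 cup × 7/6 × 240 g/cup ÷ 1000 g/kg = 0.7 kg
plain yogurt: 3 tbsp × 7/6 ÷ 16 tbsp/cup × 245 g/cup ≈ 53.6 g
diced celery: 125 g × 7/6 ÷ 120 g/cup × 16 tbsp/cup ≈ 19.4 tbsp
dried chickpeas: 1.75 cup × 7/6 × 200 g/cup ÷ 28.35 g/oz ≈ 14.4 oz
quinoa: (1 cup + 1 tbsp = 1.0625 cup) × 7/6 × 170 g/cup ≈ 210.7 g
olive oil: 0.5 pint × 7/6 × 2 cup/pint × 216 g/cup = 252.0 g

vegetable broth: 0.7 kg; plain yogurt: 53.6 g; diced celery: 19.4 tbsp; dried chickpeas: 14.4 oz; quinoa: 210.7 g; olive oil: 252.0 g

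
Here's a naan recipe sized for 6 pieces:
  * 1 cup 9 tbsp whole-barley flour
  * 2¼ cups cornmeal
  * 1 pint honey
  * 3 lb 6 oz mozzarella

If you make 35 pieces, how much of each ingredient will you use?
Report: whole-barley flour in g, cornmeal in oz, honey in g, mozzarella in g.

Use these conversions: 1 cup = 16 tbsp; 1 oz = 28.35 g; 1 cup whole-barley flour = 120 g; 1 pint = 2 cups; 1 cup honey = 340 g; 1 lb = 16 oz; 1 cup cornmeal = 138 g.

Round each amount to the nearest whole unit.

whole-barley flour: 1094 g; cornmeal: 64 oz; honey: 3967 g; mozzarella: 8930 g

Scaling factor: 35/6.
whole-barley flour: (1 cup + 9 tbsp = 1.5625 cup) × 35/6 × 120 g/cup ≈ 1094 g
cornmeal: 2.25 cup × 35/6 × 138 g/cup ÷ 28.35 g/oz ≈ 64 oz
honey: 1 pint × 35/6 × 2 cup/pint × 340 g/cup ≈ 3967 g
mozzarella: (3 lb + 6 oz = 3.375 lb) × 35/6 × 16 oz/lb × 28.35 g/oz ≈ 8930 g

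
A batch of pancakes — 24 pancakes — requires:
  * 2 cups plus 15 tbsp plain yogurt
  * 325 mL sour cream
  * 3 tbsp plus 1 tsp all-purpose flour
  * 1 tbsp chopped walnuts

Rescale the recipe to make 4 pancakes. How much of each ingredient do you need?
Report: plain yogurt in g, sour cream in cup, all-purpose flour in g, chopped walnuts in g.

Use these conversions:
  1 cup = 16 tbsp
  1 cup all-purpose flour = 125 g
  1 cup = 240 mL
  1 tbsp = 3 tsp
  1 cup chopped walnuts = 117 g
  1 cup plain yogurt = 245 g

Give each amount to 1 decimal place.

plain yogurt: 119.9 g; sour cream: 0.2 cup; all-purpose flour: 4.3 g; chopped walnuts: 1.2 g

Scaling factor: 4/24 = 1/6.
plain yogurt: (2 cup + 15 tbsp = 2.9375 cup) × 1/6 × 245 g/cup ≈ 119.9 g
sour cream: 325 mL × 1/6 ÷ 240 mL/cup ≈ 0.2 cup
all-purpose flour: (3 tbsp + 1 tsp = 10/3 tbsp) × 1/6 ÷ 16 tbsp/cup × 125 g/cup ≈ 4.3 g
chopped walnuts: 1 tbsp × 1/6 ÷ 16 tbsp/cup × 117 g/cup ≈ 1.2 g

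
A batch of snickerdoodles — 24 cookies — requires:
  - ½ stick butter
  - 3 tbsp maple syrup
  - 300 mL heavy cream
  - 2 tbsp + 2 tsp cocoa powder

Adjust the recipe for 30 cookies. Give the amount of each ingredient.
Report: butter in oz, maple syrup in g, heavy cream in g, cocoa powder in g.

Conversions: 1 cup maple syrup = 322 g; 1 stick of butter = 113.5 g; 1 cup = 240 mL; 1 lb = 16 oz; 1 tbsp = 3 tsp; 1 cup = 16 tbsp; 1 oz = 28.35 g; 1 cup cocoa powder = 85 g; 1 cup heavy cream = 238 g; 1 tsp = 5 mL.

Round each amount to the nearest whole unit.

Scaling factor: 30/24 = 5/4 = 1.25.
butter: 0.5 stick × 5/4 × 113.5 g/stick ÷ 28.35 g/oz ≈ 3 oz
maple syrup: 3 tbsp × 5/4 ÷ 16 tbsp/cup × 322 g/cup ≈ 75 g
heavy cream: 300 mL × 5/4 ÷ 240 mL/cup × 238 g/cup ≈ 372 g
cocoa powder: (2 tbsp + 2 tsp = 8/3 tbsp) × 5/4 ÷ 16 tbsp/cup × 85 g/cup ≈ 18 g

butter: 3 oz; maple syrup: 75 g; heavy cream: 372 g; cocoa powder: 18 g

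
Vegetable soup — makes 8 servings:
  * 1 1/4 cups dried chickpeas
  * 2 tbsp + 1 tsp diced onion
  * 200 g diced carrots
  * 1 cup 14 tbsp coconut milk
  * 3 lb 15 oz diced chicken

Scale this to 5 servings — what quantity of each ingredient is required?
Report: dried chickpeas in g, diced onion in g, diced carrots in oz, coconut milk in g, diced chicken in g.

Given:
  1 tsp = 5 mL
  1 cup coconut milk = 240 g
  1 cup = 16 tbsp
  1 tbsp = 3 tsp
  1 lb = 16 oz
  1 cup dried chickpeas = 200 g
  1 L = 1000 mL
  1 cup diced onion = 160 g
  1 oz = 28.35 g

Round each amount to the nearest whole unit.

Scaling factor: 5/8 = 0.625.
dried chickpeas: 1.25 cup × 5/8 × 200 g/cup ≈ 156 g
diced onion: (2 tbsp + 1 tsp = 7/3 tbsp) × 5/8 ÷ 16 tbsp/cup × 160 g/cup ≈ 15 g
diced carrots: 200 g × 5/8 ÷ 28.35 g/oz ≈ 4 oz
coconut milk: (1 cup + 14 tbsp = 1.875 cup) × 5/8 × 240 g/cup ≈ 281 g
diced chicken: (3 lb + 15 oz = 3.9375 lb) × 5/8 × 16 oz/lb × 28.35 g/oz ≈ 1116 g

dried chickpeas: 156 g; diced onion: 15 g; diced carrots: 4 oz; coconut milk: 281 g; diced chicken: 1116 g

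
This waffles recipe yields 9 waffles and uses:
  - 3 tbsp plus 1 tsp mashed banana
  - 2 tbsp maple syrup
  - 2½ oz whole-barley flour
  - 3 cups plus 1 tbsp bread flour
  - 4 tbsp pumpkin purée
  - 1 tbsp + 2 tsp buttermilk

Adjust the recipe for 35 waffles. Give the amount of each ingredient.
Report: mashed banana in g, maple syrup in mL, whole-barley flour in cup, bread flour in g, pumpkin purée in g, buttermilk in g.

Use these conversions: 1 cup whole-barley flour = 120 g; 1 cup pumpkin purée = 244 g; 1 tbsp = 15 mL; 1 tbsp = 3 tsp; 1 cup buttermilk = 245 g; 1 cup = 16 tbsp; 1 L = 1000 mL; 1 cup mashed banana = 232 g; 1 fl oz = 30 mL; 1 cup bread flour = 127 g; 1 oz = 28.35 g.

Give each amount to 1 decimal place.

Scaling factor: 35/9.
mashed banana: (3 tbsp + 1 tsp = 10/3 tbsp) × 35/9 ÷ 16 tbsp/cup × 232 g/cup ≈ 188.0 g
maple syrup: 2 tbsp × 35/9 × 15 mL/tbsp ≈ 116.7 mL
whole-barley flour: 2.5 oz × 35/9 × 28.35 g/oz ÷ 120 g/cup ≈ 2.3 cup
bread flour: (3 cup + 1 tbsp = 3.0625 cup) × 35/9 × 127 g/cup ≈ 1512.5 g
pumpkin purée: 4 tbsp × 35/9 ÷ 16 tbsp/cup × 244 g/cup ≈ 237.2 g
buttermilk: (1 tbsp + 2 tsp = 5/3 tbsp) × 35/9 ÷ 16 tbsp/cup × 245 g/cup ≈ 99.2 g

mashed banana: 188.0 g; maple syrup: 116.7 mL; whole-barley flour: 2.3 cup; bread flour: 1512.5 g; pumpkin purée: 237.2 g; buttermilk: 99.2 g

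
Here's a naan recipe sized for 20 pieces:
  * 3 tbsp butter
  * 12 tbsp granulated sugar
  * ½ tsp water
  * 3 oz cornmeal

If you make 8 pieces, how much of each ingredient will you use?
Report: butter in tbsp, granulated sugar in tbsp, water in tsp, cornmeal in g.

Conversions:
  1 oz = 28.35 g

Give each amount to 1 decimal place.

butter: 1.2 tbsp; granulated sugar: 4.8 tbsp; water: 0.2 tsp; cornmeal: 34.0 g

Scaling factor: 8/20 = 2/5 = 0.4.
butter: 3 tbsp × 2/5 = 1.2 tbsp
granulated sugar: 12 tbsp × 2/5 = 4.8 tbsp
water: 0.5 tsp × 2/5 = 0.2 tsp
cornmeal: 3 oz × 2/5 × 28.35 g/oz ≈ 34.0 g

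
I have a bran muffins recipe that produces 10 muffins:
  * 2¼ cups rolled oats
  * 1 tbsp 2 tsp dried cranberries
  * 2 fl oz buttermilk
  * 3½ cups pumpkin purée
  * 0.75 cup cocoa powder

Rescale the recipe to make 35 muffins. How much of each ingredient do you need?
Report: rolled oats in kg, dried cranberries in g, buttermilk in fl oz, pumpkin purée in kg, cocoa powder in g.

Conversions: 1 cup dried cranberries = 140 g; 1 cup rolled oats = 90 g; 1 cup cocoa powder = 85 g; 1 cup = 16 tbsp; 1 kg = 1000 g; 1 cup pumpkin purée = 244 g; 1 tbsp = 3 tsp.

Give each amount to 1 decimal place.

Scaling factor: 35/10 = 7/2 = 3.5.
rolled oats: 2.25 cup × 7/2 × 90 g/cup ÷ 1000 g/kg ≈ 0.7 kg
dried cranberries: (1 tbsp + 2 tsp = 5/3 tbsp) × 7/2 ÷ 16 tbsp/cup × 140 g/cup ≈ 51.0 g
buttermilk: 2 fl oz × 7/2 = 7.0 fl oz
pumpkin purée: 3.5 cup × 7/2 × 244 g/cup ÷ 1000 g/kg ≈ 3.0 kg
cocoa powder: 0.75 cup × 7/2 × 85 g/cup ≈ 223.1 g

rolled oats: 0.7 kg; dried cranberries: 51.0 g; buttermilk: 7.0 fl oz; pumpkin purée: 3.0 kg; cocoa powder: 223.1 g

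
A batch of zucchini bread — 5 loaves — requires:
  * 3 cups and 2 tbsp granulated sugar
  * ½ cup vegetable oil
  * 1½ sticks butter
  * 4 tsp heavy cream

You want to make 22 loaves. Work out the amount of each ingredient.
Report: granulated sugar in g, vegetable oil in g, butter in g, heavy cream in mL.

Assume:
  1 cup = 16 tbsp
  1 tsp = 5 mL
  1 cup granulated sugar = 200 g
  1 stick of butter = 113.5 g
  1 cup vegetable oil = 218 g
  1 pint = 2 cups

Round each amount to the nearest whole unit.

granulated sugar: 2750 g; vegetable oil: 480 g; butter: 749 g; heavy cream: 88 mL

Scaling factor: 22/5 = 4.4.
granulated sugar: (3 cup + 2 tbsp = 3.125 cup) × 22/5 × 200 g/cup = 2750 g
vegetable oil: 0.5 cup × 22/5 × 218 g/cup ≈ 480 g
butter: 1.5 stick × 22/5 × 113.5 g/stick ≈ 749 g
heavy cream: 4 tsp × 22/5 × 5 mL/tsp = 88 mL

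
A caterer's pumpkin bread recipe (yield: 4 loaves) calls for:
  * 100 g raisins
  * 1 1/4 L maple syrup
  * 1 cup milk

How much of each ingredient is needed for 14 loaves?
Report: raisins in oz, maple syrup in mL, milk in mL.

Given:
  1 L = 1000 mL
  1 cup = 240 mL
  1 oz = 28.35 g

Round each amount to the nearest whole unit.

raisins: 12 oz; maple syrup: 4375 mL; milk: 840 mL

Scaling factor: 14/4 = 7/2 = 3.5.
raisins: 100 g × 7/2 ÷ 28.35 g/oz ≈ 12 oz
maple syrup: 1.25 L × 7/2 × 1000 mL/L = 4375 mL
milk: 1 cup × 7/2 × 240 mL/cup = 840 mL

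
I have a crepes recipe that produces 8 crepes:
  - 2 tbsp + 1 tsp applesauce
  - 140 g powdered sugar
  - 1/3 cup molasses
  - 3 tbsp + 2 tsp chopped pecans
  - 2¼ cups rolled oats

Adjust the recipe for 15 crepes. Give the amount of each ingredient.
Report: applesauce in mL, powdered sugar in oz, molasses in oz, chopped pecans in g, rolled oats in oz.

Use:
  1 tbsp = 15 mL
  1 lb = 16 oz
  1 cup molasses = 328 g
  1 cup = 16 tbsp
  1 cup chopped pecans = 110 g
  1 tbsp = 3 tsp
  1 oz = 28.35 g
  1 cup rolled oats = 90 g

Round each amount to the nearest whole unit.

Scaling factor: 15/8 = 1.875.
applesauce: (2 tbsp + 1 tsp = 7/3 tbsp) × 15/8 × 15 mL/tbsp ≈ 66 mL
powdered sugar: 140 g × 15/8 ÷ 28.35 g/oz ≈ 9 oz
molasses: 1/3 cup × 15/8 × 328 g/cup ÷ 28.35 g/oz ≈ 7 oz
chopped pecans: (3 tbsp + 2 tsp = 11/3 tbsp) × 15/8 ÷ 16 tbsp/cup × 110 g/cup ≈ 47 g
rolled oats: 2.25 cup × 15/8 × 90 g/cup ÷ 28.35 g/oz ≈ 13 oz

applesauce: 66 mL; powdered sugar: 9 oz; molasses: 7 oz; chopped pecans: 47 g; rolled oats: 13 oz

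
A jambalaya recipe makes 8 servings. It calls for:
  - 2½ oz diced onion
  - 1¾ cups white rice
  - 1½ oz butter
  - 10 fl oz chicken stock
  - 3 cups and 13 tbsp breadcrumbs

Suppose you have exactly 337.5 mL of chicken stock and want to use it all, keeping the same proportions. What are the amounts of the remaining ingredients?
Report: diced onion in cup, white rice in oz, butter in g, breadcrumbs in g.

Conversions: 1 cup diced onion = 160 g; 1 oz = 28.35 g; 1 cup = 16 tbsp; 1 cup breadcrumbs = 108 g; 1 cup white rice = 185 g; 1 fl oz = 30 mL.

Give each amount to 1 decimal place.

diced onion: 0.5 cup; white rice: 12.8 oz; butter: 47.8 g; breadcrumbs: 463.2 g

The original recipe has 300 mL of chicken stock, so the scaling factor is 337.5 ÷ 300 = 9/8 = 1.125.
diced onion: 2.5 oz × 9/8 × 28.35 g/oz ÷ 160 g/cup ≈ 0.5 cup
white rice: 1.75 cup × 9/8 × 185 g/cup ÷ 28.35 g/oz ≈ 12.8 oz
butter: 1.5 oz × 9/8 × 28.35 g/oz ≈ 47.8 g
breadcrumbs: (3 cup + 13 tbsp = 3.8125 cup) × 9/8 × 108 g/cup ≈ 463.2 g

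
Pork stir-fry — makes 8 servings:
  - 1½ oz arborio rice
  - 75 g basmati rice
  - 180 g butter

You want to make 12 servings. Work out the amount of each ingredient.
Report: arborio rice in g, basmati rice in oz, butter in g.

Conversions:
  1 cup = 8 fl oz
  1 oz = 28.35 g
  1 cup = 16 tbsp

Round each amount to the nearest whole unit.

Scaling factor: 12/8 = 3/2 = 1.5.
arborio rice: 1.5 oz × 3/2 × 28.35 g/oz ≈ 64 g
basmati rice: 75 g × 3/2 ÷ 28.35 g/oz ≈ 4 oz
butter: 180 g × 3/2 = 270 g

arborio rice: 64 g; basmati rice: 4 oz; butter: 270 g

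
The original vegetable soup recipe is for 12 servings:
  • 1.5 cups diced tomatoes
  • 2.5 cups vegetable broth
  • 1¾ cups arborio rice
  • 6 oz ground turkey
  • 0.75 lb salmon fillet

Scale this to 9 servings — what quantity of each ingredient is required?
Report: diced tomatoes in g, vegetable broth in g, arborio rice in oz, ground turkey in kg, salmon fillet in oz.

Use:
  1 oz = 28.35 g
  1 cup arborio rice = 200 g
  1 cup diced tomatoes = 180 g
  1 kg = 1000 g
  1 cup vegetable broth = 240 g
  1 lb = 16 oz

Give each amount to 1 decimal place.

Scaling factor: 9/12 = 3/4 = 0.75.
diced tomatoes: 1.5 cup × 3/4 × 180 g/cup = 202.5 g
vegetable broth: 2.5 cup × 3/4 × 240 g/cup = 450.0 g
arborio rice: 1.75 cup × 3/4 × 200 g/cup ÷ 28.35 g/oz ≈ 9.3 oz
ground turkey: 6 oz × 3/4 × 28.35 g/oz ÷ 1000 g/kg ≈ 0.1 kg
salmon fillet: 0.75 lb × 3/4 × 16 oz/lb = 9.0 oz

diced tomatoes: 202.5 g; vegetable broth: 450.0 g; arborio rice: 9.3 oz; ground turkey: 0.1 kg; salmon fillet: 9.0 oz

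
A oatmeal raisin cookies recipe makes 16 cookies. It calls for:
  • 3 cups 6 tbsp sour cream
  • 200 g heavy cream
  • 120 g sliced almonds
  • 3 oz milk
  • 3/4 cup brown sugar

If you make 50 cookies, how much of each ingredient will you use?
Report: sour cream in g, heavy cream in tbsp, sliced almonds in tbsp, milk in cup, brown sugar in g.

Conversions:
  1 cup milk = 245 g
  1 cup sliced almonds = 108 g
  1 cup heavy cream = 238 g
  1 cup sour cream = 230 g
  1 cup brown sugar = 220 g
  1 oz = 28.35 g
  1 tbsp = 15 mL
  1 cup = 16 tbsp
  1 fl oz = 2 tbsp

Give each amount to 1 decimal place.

Scaling factor: 50/16 = 25/8 = 3.125.
sour cream: (3 cup + 6 tbsp = 3.375 cup) × 25/8 × 230 g/cup ≈ 2425.8 g
heavy cream: 200 g × 25/8 ÷ 238 g/cup × 16 tbsp/cup ≈ 42.0 tbsp
sliced almonds: 120 g × 25/8 ÷ 108 g/cup × 16 tbsp/cup ≈ 55.6 tbsp
milk: 3 oz × 25/8 × 28.35 g/oz ÷ 245 g/cup ≈ 1.1 cup
brown sugar: 0.75 cup × 25/8 × 220 g/cup ≈ 515.6 g

sour cream: 2425.8 g; heavy cream: 42.0 tbsp; sliced almonds: 55.6 tbsp; milk: 1.1 cup; brown sugar: 515.6 g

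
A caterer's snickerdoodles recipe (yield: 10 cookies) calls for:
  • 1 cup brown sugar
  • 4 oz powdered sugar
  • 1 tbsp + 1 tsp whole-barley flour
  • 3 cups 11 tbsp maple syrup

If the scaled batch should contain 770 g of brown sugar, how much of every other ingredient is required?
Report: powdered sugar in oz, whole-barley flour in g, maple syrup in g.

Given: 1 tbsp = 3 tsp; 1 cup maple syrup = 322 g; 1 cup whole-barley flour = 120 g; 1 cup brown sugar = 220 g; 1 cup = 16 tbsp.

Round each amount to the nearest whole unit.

The original recipe has 220 g of brown sugar, so the scaling factor is 770 ÷ 220 = 7/2 = 3.5.
powdered sugar: 4 oz × 7/2 = 14 oz
whole-barley flour: (1 tbsp + 1 tsp = 4/3 tbsp) × 7/2 ÷ 16 tbsp/cup × 120 g/cup = 35 g
maple syrup: (3 cup + 11 tbsp = 3.6875 cup) × 7/2 × 322 g/cup ≈ 4156 g

powdered sugar: 14 oz; whole-barley flour: 35 g; maple syrup: 4156 g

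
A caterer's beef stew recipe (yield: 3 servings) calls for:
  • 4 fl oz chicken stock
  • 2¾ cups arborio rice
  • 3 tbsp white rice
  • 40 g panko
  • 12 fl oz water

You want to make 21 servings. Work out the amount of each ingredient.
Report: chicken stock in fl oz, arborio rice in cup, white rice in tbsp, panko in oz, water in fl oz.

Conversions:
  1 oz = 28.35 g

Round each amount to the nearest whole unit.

Scaling factor: 21/3 = 7.
chicken stock: 4 fl oz × 7 = 28 fl oz
arborio rice: 2.75 cup × 7 ≈ 19 cup
white rice: 3 tbsp × 7 = 21 tbsp
panko: 40 g × 7 ÷ 28.35 g/oz ≈ 10 oz
water: 12 fl oz × 7 = 84 fl oz

chicken stock: 28 fl oz; arborio rice: 19 cup; white rice: 21 tbsp; panko: 10 oz; water: 84 fl oz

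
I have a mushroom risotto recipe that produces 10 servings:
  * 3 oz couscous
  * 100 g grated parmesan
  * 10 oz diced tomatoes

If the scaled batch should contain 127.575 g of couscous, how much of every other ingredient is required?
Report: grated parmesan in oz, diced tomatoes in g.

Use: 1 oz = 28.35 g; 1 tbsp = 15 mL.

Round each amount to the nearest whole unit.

grated parmesan: 5 oz; diced tomatoes: 425 g

The original recipe has 85.05 g of couscous, so the scaling factor is 127.575 ÷ 85.05 = 3/2 = 1.5.
grated parmesan: 100 g × 3/2 ÷ 28.35 g/oz ≈ 5 oz
diced tomatoes: 10 oz × 3/2 × 28.35 g/oz ≈ 425 g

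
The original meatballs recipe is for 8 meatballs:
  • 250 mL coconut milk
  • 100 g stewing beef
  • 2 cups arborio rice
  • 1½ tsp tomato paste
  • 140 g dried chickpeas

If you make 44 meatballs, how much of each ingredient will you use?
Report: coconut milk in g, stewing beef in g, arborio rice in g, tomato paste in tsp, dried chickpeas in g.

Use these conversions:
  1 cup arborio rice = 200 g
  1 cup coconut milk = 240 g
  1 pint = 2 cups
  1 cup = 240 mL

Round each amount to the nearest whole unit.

Scaling factor: 44/8 = 11/2 = 5.5.
coconut milk: 250 mL × 11/2 ÷ 240 mL/cup × 240 g/cup = 1375 g
stewing beef: 100 g × 11/2 = 550 g
arborio rice: 2 cup × 11/2 × 200 g/cup = 2200 g
tomato paste: 1.5 tsp × 11/2 ≈ 8 tsp
dried chickpeas: 140 g × 11/2 = 770 g

coconut milk: 1375 g; stewing beef: 550 g; arborio rice: 2200 g; tomato paste: 8 tsp; dried chickpeas: 770 g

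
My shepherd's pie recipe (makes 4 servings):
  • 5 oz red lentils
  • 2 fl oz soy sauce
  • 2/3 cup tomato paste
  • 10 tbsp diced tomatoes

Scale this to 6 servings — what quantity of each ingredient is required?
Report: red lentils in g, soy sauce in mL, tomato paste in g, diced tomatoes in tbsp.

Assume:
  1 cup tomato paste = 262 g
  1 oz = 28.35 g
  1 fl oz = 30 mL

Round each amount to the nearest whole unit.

Scaling factor: 6/4 = 3/2 = 1.5.
red lentils: 5 oz × 3/2 × 28.35 g/oz ≈ 213 g
soy sauce: 2 fl oz × 3/2 × 30 mL/fl oz = 90 mL
tomato paste: 2/3 cup × 3/2 × 262 g/cup = 262 g
diced tomatoes: 10 tbsp × 3/2 = 15 tbsp

red lentils: 213 g; soy sauce: 90 mL; tomato paste: 262 g; diced tomatoes: 15 tbsp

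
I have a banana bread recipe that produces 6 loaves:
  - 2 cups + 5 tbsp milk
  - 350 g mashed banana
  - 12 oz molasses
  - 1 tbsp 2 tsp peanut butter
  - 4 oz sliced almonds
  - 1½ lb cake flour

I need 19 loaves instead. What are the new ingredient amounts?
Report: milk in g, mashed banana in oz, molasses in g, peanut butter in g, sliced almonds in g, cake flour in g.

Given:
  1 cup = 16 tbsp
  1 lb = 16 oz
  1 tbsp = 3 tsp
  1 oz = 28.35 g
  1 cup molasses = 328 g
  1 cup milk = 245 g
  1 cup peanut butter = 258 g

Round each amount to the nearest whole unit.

milk: 1794 g; mashed banana: 39 oz; molasses: 1077 g; peanut butter: 85 g; sliced almonds: 359 g; cake flour: 2155 g

Scaling factor: 19/6.
milk: (2 cup + 5 tbsp = 2.3125 cup) × 19/6 × 245 g/cup ≈ 1794 g
mashed banana: 350 g × 19/6 ÷ 28.35 g/oz ≈ 39 oz
molasses: 12 oz × 19/6 × 28.35 g/oz ≈ 1077 g
peanut butter: (1 tbsp + 2 tsp = 5/3 tbsp) × 19/6 ÷ 16 tbsp/cup × 258 g/cup ≈ 85 g
sliced almonds: 4 oz × 19/6 × 28.35 g/oz ≈ 359 g
cake flour: 1.5 lb × 19/6 × 16 oz/lb × 28.35 g/oz ≈ 2155 g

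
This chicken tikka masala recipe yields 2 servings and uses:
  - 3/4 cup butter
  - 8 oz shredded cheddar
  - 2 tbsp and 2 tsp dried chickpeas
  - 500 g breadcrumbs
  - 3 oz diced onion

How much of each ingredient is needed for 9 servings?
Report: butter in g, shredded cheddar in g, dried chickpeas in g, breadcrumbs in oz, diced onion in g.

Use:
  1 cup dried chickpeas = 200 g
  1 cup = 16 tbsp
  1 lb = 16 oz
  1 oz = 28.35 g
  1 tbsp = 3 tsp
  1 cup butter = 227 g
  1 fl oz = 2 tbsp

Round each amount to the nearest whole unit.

Scaling factor: 9/2 = 4.5.
butter: 0.75 cup × 9/2 × 227 g/cup ≈ 766 g
shredded cheddar: 8 oz × 9/2 × 28.35 g/oz ≈ 1021 g
dried chickpeas: (2 tbsp + 2 tsp = 8/3 tbsp) × 9/2 ÷ 16 tbsp/cup × 200 g/cup = 150 g
breadcrumbs: 500 g × 9/2 ÷ 28.35 g/oz ≈ 79 oz
diced onion: 3 oz × 9/2 × 28.35 g/oz ≈ 383 g

butter: 766 g; shredded cheddar: 1021 g; dried chickpeas: 150 g; breadcrumbs: 79 oz; diced onion: 383 g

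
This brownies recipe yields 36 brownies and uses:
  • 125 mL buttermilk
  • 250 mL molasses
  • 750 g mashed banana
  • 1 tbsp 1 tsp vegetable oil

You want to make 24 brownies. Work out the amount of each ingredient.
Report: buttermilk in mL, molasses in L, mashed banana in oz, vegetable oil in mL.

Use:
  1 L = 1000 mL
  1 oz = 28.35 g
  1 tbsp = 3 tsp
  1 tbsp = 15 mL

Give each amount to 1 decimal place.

Scaling factor: 24/36 = 2/3.
buttermilk: 125 mL × 2/3 ≈ 83.3 mL
molasses: 250 mL × 2/3 ÷ 1000 mL/L ≈ 0.2 L
mashed banana: 750 g × 2/3 ÷ 28.35 g/oz ≈ 17.6 oz
vegetable oil: (1 tbsp + 1 tsp = 4/3 tbsp) × 2/3 × 15 mL/tbsp ≈ 13.3 mL

buttermilk: 83.3 mL; molasses: 0.2 L; mashed banana: 17.6 oz; vegetable oil: 13.3 mL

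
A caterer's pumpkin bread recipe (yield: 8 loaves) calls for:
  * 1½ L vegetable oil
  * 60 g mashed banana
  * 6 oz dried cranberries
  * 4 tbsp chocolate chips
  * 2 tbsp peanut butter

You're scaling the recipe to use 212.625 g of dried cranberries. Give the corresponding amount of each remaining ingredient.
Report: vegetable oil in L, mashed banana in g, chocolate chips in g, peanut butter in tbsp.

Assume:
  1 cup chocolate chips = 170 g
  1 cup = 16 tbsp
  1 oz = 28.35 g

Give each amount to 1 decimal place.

The original recipe has 170.1 g of dried cranberries, so the scaling factor is 212.625 ÷ 170.1 = 5/4 = 1.25.
vegetable oil: 1.5 L × 5/4 ≈ 1.9 L
mashed banana: 60 g × 5/4 = 75.0 g
chocolate chips: 4 tbsp × 5/4 ÷ 16 tbsp/cup × 170 g/cup ≈ 53.1 g
peanut butter: 2 tbsp × 5/4 = 2.5 tbsp

vegetable oil: 1.9 L; mashed banana: 75.0 g; chocolate chips: 53.1 g; peanut butter: 2.5 tbsp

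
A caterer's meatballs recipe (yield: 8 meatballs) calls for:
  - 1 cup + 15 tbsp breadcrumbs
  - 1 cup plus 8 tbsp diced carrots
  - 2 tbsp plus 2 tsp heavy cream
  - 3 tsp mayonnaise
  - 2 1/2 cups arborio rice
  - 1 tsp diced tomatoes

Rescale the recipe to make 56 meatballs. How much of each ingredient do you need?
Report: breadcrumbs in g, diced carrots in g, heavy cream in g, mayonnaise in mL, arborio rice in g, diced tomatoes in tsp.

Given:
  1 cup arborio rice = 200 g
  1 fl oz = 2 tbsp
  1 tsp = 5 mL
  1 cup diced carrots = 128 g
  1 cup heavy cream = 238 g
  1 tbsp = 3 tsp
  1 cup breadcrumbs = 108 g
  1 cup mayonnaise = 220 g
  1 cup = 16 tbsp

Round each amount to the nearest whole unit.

Scaling factor: 56/8 = 7.
breadcrumbs: (1 cup + 15 tbsp = 1.9375 cup) × 7 × 108 g/cup ≈ 1465 g
diced carrots: (1 cup + 8 tbsp = 1.5 cup) × 7 × 128 g/cup = 1344 g
heavy cream: (2 tbsp + 2 tsp = 8/3 tbsp) × 7 ÷ 16 tbsp/cup × 238 g/cup ≈ 278 g
mayonnaise: 3 tsp × 7 × 5 mL/tsp = 105 mL
arborio rice: 2.5 cup × 7 × 200 g/cup = 3500 g
diced tomatoes: 1 tsp × 7 = 7 tsp

breadcrumbs: 1465 g; diced carrots: 1344 g; heavy cream: 278 g; mayonnaise: 105 mL; arborio rice: 3500 g; diced tomatoes: 7 tsp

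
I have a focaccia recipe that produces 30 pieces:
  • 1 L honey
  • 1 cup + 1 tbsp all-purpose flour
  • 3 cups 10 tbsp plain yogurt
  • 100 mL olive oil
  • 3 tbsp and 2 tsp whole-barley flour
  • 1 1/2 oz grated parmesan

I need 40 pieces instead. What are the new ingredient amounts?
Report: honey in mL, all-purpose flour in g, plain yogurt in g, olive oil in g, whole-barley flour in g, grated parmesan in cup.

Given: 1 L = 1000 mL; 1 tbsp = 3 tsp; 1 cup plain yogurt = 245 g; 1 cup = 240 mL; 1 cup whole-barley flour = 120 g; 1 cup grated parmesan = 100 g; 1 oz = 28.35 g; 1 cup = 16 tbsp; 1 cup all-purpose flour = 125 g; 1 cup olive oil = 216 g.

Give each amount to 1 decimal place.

Scaling factor: 40/30 = 4/3.
honey: 1 L × 4/3 × 1000 mL/L ≈ 1333.3 mL
all-purpose flour: (1 cup + 1 tbsp = 1.0625 cup) × 4/3 × 125 g/cup ≈ 177.1 g
plain yogurt: (3 cup + 10 tbsp = 3.625 cup) × 4/3 × 245 g/cup ≈ 1184.2 g
olive oil: 100 mL × 4/3 ÷ 240 mL/cup × 216 g/cup = 120.0 g
whole-barley flour: (3 tbsp + 2 tsp = 11/3 tbsp) × 4/3 ÷ 16 tbsp/cup × 120 g/cup ≈ 36.7 g
grated parmesan: 1.5 oz × 4/3 × 28.35 g/oz ÷ 100 g/cup ≈ 0.6 cup

honey: 1333.3 mL; all-purpose flour: 177.1 g; plain yogurt: 1184.2 g; olive oil: 120.0 g; whole-barley flour: 36.7 g; grated parmesan: 0.6 cup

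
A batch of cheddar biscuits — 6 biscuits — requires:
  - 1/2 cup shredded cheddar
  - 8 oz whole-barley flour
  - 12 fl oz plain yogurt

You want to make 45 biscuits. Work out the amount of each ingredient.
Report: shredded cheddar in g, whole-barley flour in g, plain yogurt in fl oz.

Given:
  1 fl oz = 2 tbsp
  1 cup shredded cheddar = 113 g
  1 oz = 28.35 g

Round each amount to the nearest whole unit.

shredded cheddar: 424 g; whole-barley flour: 1701 g; plain yogurt: 90 fl oz

Scaling factor: 45/6 = 15/2 = 7.5.
shredded cheddar: 0.5 cup × 15/2 × 113 g/cup ≈ 424 g
whole-barley flour: 8 oz × 15/2 × 28.35 g/oz = 1701 g
plain yogurt: 12 fl oz × 15/2 = 90 fl oz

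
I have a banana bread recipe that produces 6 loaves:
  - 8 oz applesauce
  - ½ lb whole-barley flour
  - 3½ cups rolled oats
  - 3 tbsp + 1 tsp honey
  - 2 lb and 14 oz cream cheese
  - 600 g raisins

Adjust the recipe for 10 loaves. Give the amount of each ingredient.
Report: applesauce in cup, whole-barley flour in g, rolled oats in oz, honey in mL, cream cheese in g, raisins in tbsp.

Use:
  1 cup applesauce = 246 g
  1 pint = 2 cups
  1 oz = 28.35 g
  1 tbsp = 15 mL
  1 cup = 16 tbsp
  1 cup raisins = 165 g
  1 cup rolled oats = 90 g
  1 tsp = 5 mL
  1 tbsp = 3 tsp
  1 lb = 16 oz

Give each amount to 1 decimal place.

applesauce: 1.5 cup; whole-barley flour: 378.0 g; rolled oats: 18.5 oz; honey: 83.3 mL; cream cheese: 2173.5 g; raisins: 97.0 tbsp

Scaling factor: 10/6 = 5/3.
applesauce: 8 oz × 5/3 × 28.35 g/oz ÷ 246 g/cup ≈ 1.5 cup
whole-barley flour: 0.5 lb × 5/3 × 16 oz/lb × 28.35 g/oz = 378.0 g
rolled oats: 3.5 cup × 5/3 × 90 g/cup ÷ 28.35 g/oz ≈ 18.5 oz
honey: (3 tbsp + 1 tsp = 10/3 tbsp) × 5/3 × 15 mL/tbsp ≈ 83.3 mL
cream cheese: (2 lb + 14 oz = 2.875 lb) × 5/3 × 16 oz/lb × 28.35 g/oz = 2173.5 g
raisins: 600 g × 5/3 ÷ 165 g/cup × 16 tbsp/cup ≈ 97.0 tbsp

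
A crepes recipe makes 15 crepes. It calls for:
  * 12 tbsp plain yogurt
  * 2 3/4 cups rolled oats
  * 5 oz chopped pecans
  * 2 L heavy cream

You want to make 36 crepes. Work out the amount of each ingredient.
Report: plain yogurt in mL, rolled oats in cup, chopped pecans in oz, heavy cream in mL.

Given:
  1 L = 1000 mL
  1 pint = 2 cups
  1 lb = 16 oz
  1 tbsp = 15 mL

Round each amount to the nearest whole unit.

plain yogurt: 432 mL; rolled oats: 7 cup; chopped pecans: 12 oz; heavy cream: 4800 mL

Scaling factor: 36/15 = 12/5 = 2.4.
plain yogurt: 12 tbsp × 12/5 × 15 mL/tbsp = 432 mL
rolled oats: 2.75 cup × 12/5 ≈ 7 cup
chopped pecans: 5 oz × 12/5 = 12 oz
heavy cream: 2 L × 12/5 × 1000 mL/L = 4800 mL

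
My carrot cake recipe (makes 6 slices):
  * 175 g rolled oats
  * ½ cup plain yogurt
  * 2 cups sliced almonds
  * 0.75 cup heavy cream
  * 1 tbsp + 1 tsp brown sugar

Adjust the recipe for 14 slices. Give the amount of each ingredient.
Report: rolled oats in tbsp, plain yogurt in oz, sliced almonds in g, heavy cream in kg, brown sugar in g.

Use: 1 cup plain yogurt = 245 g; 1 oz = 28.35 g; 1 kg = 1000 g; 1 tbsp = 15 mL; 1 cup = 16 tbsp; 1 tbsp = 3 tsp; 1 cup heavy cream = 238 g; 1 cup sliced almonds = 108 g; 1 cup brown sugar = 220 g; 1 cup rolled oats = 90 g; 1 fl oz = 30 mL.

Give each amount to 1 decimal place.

Scaling factor: 14/6 = 7/3.
rolled oats: 175 g × 7/3 ÷ 90 g/cup × 16 tbsp/cup ≈ 72.6 tbsp
plain yogurt: 0.5 cup × 7/3 × 245 g/cup ÷ 28.35 g/oz ≈ 10.1 oz
sliced almonds: 2 cup × 7/3 × 108 g/cup = 504.0 g
heavy cream: 0.75 cup × 7/3 × 238 g/cup ÷ 1000 g/kg ≈ 0.4 kg
brown sugar: (1 tbsp + 1 tsp = 4/3 tbsp) × 7/3 ÷ 16 tbsp/cup × 220 g/cup ≈ 42.8 g

rolled oats: 72.6 tbsp; plain yogurt: 10.1 oz; sliced almonds: 504.0 g; heavy cream: 0.4 kg; brown sugar: 42.8 g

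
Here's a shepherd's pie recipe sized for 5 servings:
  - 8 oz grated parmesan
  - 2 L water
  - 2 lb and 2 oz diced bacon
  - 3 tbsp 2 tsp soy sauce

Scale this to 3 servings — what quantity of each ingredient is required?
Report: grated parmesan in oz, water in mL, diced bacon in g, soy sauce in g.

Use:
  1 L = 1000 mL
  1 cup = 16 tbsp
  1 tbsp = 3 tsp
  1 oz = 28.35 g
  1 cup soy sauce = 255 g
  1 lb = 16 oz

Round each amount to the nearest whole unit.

grated parmesan: 5 oz; water: 1200 mL; diced bacon: 578 g; soy sauce: 35 g

Scaling factor: 3/5 = 0.6.
grated parmesan: 8 oz × 3/5 ≈ 5 oz
water: 2 L × 3/5 × 1000 mL/L = 1200 mL
diced bacon: (2 lb + 2 oz = 2.125 lb) × 3/5 × 16 oz/lb × 28.35 g/oz ≈ 578 g
soy sauce: (3 tbsp + 2 tsp = 11/3 tbsp) × 3/5 ÷ 16 tbsp/cup × 255 g/cup ≈ 35 g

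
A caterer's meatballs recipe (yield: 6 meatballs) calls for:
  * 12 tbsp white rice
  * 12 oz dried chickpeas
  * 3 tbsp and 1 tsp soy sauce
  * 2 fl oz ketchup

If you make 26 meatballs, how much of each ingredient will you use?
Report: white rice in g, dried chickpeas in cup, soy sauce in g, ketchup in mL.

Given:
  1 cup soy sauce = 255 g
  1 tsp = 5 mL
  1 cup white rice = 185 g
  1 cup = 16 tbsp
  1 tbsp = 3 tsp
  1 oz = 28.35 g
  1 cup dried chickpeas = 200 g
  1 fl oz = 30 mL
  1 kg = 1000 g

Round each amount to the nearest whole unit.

white rice: 601 g; dried chickpeas: 7 cup; soy sauce: 230 g; ketchup: 260 mL

Scaling factor: 26/6 = 13/3.
white rice: 12 tbsp × 13/3 ÷ 16 tbsp/cup × 185 g/cup ≈ 601 g
dried chickpeas: 12 oz × 13/3 × 28.35 g/oz ÷ 200 g/cup ≈ 7 cup
soy sauce: (3 tbsp + 1 tsp = 10/3 tbsp) × 13/3 ÷ 16 tbsp/cup × 255 g/cup ≈ 230 g
ketchup: 2 fl oz × 13/3 × 30 mL/fl oz = 260 mL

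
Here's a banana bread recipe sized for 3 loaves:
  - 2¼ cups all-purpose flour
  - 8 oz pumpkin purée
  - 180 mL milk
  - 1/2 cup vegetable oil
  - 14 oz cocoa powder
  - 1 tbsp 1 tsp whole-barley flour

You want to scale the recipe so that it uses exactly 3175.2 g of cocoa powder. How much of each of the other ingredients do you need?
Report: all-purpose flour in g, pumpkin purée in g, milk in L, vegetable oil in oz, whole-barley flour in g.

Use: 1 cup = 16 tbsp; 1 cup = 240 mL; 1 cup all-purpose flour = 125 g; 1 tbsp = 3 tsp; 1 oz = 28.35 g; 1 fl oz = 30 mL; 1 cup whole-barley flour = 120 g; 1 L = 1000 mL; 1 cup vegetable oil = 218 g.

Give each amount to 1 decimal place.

The original recipe has 396.9 g of cocoa powder, so the scaling factor is 3175.2 ÷ 396.9 = 8.
all-purpose flour: 2.25 cup × 8 × 125 g/cup = 2250.0 g
pumpkin purée: 8 oz × 8 × 28.35 g/oz = 1814.4 g
milk: 180 mL × 8 ÷ 1000 mL/L ≈ 1.4 L
vegetable oil: 0.5 cup × 8 × 218 g/cup ÷ 28.35 g/oz ≈ 30.8 oz
whole-barley flour: (1 tbsp + 1 tsp = 4/3 tbsp) × 8 ÷ 16 tbsp/cup × 120 g/cup = 80.0 g

all-purpose flour: 2250.0 g; pumpkin purée: 1814.4 g; milk: 1.4 L; vegetable oil: 30.8 oz; whole-barley flour: 80.0 g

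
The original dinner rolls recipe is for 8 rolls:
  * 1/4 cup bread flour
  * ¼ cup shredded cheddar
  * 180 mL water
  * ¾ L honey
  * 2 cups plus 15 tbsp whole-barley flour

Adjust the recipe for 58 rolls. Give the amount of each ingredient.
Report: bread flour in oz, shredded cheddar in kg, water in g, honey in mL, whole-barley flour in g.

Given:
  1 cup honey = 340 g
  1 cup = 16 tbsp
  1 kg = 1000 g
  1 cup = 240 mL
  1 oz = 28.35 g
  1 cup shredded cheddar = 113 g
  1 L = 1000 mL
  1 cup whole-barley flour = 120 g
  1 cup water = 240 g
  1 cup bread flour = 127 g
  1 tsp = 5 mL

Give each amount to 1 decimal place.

Scaling factor: 58/8 = 29/4 = 7.25.
bread flour: 0.25 cup × 29/4 × 127 g/cup ÷ 28.35 g/oz ≈ 8.1 oz
shredded cheddar: 0.25 cup × 29/4 × 113 g/cup ÷ 1000 g/kg ≈ 0.2 kg
water: 180 mL × 29/4 ÷ 240 mL/cup × 240 g/cup = 1305.0 g
honey: 0.75 L × 29/4 × 1000 mL/L = 5437.5 mL
whole-barley flour: (2 cup + 15 tbsp = 2.9375 cup) × 29/4 × 120 g/cup ≈ 2555.6 g

bread flour: 8.1 oz; shredded cheddar: 0.2 kg; water: 1305.0 g; honey: 5437.5 mL; whole-barley flour: 2555.6 g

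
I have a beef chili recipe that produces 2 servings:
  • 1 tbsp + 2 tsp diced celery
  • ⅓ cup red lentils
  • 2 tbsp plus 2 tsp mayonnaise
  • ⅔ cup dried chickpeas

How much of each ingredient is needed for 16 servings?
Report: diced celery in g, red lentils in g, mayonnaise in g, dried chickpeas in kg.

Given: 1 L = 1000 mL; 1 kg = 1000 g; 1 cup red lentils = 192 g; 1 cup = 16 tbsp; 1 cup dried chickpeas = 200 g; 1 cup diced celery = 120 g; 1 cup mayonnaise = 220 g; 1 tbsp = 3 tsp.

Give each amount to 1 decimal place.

Scaling factor: 16/2 = 8.
diced celery: (1 tbsp + 2 tsp = 5/3 tbsp) × 8 ÷ 16 tbsp/cup × 120 g/cup = 100.0 g
red lentils: 1/3 cup × 8 × 192 g/cup = 512.0 g
mayonnaise: (2 tbsp + 2 tsp = 8/3 tbsp) × 8 ÷ 16 tbsp/cup × 220 g/cup ≈ 293.3 g
dried chickpeas: 2/3 cup × 8 × 200 g/cup ÷ 1000 g/kg ≈ 1.1 kg

diced celery: 100.0 g; red lentils: 512.0 g; mayonnaise: 293.3 g; dried chickpeas: 1.1 kg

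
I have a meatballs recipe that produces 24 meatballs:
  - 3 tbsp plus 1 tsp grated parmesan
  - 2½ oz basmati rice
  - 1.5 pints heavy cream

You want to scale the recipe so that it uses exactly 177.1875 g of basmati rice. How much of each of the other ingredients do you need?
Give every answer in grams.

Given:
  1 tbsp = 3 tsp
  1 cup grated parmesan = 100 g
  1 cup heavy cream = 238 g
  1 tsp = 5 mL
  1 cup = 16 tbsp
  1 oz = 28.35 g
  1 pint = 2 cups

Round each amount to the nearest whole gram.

The original recipe has 70.875 g of basmati rice, so the scaling factor is 177.1875 ÷ 70.875 = 5/2 = 2.5.
grated parmesan: (3 tbsp + 1 tsp = 10/3 tbsp) × 5/2 ÷ 16 tbsp/cup × 100 g/cup ≈ 52 g
heavy cream: 1.5 pint × 5/2 × 2 cup/pint × 238 g/cup = 1785 g

grated parmesan: 52 g; heavy cream: 1785 g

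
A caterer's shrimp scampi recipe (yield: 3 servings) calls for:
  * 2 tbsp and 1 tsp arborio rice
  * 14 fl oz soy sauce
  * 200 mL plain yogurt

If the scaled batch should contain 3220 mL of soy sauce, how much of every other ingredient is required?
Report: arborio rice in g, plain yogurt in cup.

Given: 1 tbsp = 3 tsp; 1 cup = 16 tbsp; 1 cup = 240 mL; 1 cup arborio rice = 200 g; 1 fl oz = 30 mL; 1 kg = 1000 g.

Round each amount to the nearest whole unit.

arborio rice: 224 g; plain yogurt: 6 cup

The original recipe has 420 mL of soy sauce, so the scaling factor is 3220 ÷ 420 = 23/3.
arborio rice: (2 tbsp + 1 tsp = 7/3 tbsp) × 23/3 ÷ 16 tbsp/cup × 200 g/cup ≈ 224 g
plain yogurt: 200 mL × 23/3 ÷ 240 mL/cup ≈ 6 cup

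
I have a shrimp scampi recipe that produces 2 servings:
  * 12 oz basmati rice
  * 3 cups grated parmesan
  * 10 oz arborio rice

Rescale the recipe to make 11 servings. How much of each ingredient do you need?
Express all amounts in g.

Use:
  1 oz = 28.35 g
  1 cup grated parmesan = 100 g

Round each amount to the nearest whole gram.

basmati rice: 1871 g; grated parmesan: 1650 g; arborio rice: 1559 g

Scaling factor: 11/2 = 5.5.
basmati rice: 12 oz × 11/2 × 28.35 g/oz ≈ 1871 g
grated parmesan: 3 cup × 11/2 × 100 g/cup = 1650 g
arborio rice: 10 oz × 11/2 × 28.35 g/oz ≈ 1559 g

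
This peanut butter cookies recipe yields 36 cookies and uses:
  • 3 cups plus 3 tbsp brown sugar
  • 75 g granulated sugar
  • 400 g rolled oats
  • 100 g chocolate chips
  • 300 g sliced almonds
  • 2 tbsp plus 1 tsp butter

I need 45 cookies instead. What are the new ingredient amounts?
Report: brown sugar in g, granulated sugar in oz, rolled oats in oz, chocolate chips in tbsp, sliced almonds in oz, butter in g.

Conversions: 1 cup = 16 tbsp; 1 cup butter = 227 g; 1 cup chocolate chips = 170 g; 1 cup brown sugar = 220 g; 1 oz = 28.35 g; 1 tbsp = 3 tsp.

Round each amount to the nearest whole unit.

Scaling factor: 45/36 = 5/4 = 1.25.
brown sugar: (3 cup + 3 tbsp = 3.1875 cup) × 5/4 × 220 g/cup ≈ 877 g
granulated sugar: 75 g × 5/4 ÷ 28.35 g/oz ≈ 3 oz
rolled oats: 400 g × 5/4 ÷ 28.35 g/oz ≈ 18 oz
chocolate chips: 100 g × 5/4 ÷ 170 g/cup × 16 tbsp/cup ≈ 12 tbsp
sliced almonds: 300 g × 5/4 ÷ 28.35 g/oz ≈ 13 oz
butter: (2 tbsp + 1 tsp = 7/3 tbsp) × 5/4 ÷ 16 tbsp/cup × 227 g/cup ≈ 41 g

brown sugar: 877 g; granulated sugar: 3 oz; rolled oats: 18 oz; chocolate chips: 12 tbsp; sliced almonds: 13 oz; butter: 41 g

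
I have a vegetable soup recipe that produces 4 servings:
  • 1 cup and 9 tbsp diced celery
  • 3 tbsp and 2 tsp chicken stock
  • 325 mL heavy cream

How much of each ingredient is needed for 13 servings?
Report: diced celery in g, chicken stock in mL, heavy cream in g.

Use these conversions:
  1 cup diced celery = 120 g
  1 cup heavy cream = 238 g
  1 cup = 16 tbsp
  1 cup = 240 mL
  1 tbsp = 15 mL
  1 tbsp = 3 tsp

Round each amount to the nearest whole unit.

Scaling factor: 13/4 = 3.25.
diced celery: (1 cup + 9 tbsp = 1.5625 cup) × 13/4 × 120 g/cup ≈ 609 g
chicken stock: (3 tbsp + 2 tsp = 11/3 tbsp) × 13/4 × 15 mL/tbsp ≈ 179 mL
heavy cream: 325 mL × 13/4 ÷ 240 mL/cup × 238 g/cup ≈ 1047 g

diced celery: 609 g; chicken stock: 179 mL; heavy cream: 1047 g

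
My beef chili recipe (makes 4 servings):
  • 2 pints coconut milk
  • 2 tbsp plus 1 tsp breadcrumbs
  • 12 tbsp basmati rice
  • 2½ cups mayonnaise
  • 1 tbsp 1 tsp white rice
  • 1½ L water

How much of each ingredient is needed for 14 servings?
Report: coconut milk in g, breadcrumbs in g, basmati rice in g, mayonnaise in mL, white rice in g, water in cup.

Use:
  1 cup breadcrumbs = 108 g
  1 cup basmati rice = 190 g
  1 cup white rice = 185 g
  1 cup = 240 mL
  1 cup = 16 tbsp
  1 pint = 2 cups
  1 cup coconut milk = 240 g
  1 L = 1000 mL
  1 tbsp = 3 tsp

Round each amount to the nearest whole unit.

Scaling factor: 14/4 = 7/2 = 3.5.
coconut milk: 2 pint × 7/2 × 2 cup/pint × 240 g/cup = 3360 g
breadcrumbs: (2 tbsp + 1 tsp = 7/3 tbsp) × 7/2 ÷ 16 tbsp/cup × 108 g/cup ≈ 55 g
basmati rice: 12 tbsp × 7/2 ÷ 16 tbsp/cup × 190 g/cup ≈ 499 g
mayonnaise: 2.5 cup × 7/2 × 240 mL/cup = 2100 mL
white rice: (1 tbsp + 1 tsp = 4/3 tbsp) × 7/2 ÷ 16 tbsp/cup × 185 g/cup ≈ 54 g
water: 1.5 L × 7/2 × 1000 mL/L ÷ 240 mL/cup ≈ 22 cup

coconut milk: 3360 g; breadcrumbs: 55 g; basmati rice: 499 g; mayonnaise: 2100 mL; white rice: 54 g; water: 22 cup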